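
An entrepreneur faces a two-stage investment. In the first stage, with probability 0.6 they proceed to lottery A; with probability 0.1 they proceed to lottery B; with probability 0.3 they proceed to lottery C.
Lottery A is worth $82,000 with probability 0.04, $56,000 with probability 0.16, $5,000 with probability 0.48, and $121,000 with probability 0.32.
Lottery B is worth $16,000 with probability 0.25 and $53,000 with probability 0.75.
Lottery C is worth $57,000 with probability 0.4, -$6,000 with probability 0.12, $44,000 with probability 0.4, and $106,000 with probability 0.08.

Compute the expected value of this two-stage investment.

$50,839

EV(A) = 0.04 × 82000 + 0.16 × 56000 + 0.48 × 5000 + 0.32 × 121000 = 3280 + 8960 + 2400 + 38720 = 53360
EV(B) = 0.25 × 16000 + 0.75 × 53000 = 4000 + 39750 = 43750
EV(C) = 0.4 × 57000 + 0.12 × (-6000) + 0.4 × 44000 + 0.08 × 106000 = 22800 − 720 + 17600 + 8480 = 48160
Overall = 0.6 × 53360 + 0.1 × 43750 + 0.3 × 48160 = 32016 + 4375 + 14448 = 50839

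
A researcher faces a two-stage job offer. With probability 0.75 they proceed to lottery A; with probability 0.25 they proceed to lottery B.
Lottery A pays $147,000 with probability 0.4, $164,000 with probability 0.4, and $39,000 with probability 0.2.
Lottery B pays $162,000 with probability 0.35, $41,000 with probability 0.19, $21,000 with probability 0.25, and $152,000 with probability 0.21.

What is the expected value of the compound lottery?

$124,565

EV(A) = 0.4 × 147000 + 0.4 × 164000 + 0.2 × 39000 = 58800 + 65600 + 7800 = 132200
EV(B) = 0.35 × 162000 + 0.19 × 41000 + 0.25 × 21000 + 0.21 × 152000 = 56700 + 7790 + 5250 + 31920 = 101660
Overall = 0.75 × 132200 + 0.25 × 101660 = 99150 + 25415 = 124565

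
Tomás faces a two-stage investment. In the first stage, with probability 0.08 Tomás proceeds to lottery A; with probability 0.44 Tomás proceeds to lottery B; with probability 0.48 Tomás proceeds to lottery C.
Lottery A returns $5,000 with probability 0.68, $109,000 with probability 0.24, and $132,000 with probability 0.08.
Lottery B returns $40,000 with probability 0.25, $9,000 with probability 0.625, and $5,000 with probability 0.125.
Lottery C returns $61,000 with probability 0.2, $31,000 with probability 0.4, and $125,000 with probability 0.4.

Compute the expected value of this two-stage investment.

EV(A) = 0.68 × 5000 + 0.24 × 109000 + 0.08 × 132000 = 3400 + 26160 + 10560 = 40120
EV(B) = 0.25 × 40000 + 0.625 × 9000 + 0.125 × 5000 = 10000 + 5625 + 625 = 16250
EV(C) = 0.2 × 61000 + 0.4 × 31000 + 0.4 × 125000 = 12200 + 12400 + 50000 = 74600
Overall = 0.08 × 40120 + 0.44 × 16250 + 0.48 × 74600 = 3209.6 + 7150 + 35808 = 46167.6

$46,167.60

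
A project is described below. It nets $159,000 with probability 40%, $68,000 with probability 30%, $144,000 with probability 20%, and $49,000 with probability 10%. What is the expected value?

$117,700

EV = 0.4 × 159000 + 0.3 × 68000 + 0.2 × 144000 + 0.1 × 49000 = 63600 + 20400 + 28800 + 4900 = 117700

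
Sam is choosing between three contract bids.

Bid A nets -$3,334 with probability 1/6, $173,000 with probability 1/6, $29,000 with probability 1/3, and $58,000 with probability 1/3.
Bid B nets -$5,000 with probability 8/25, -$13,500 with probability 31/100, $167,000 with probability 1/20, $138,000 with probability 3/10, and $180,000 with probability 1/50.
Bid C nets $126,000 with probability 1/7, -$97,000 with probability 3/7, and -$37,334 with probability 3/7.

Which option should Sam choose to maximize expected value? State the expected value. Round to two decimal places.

Bid A ($57,277.67)

Bid A = 1/6 × (-3334) + 1/6 × 173000 + 1/3 × 29000 + 1/3 × 58000 = -555.6667 + 28833.3333 + 9666.6667 + 19333.3333 = 57277.6667
Bid B = 8/25 × (-5000) + 31/100 × (-13500) + 1/20 × 167000 + 3/10 × 138000 + 1/50 × 180000 = -1600 − 4185 + 8350 + 41400 + 3600 = 47565
Bid C = 1/7 × 126000 + 3/7 × (-97000) + 3/7 × (-37334) = 18000 − 41571.4286 − 16000.2857 = -39571.7143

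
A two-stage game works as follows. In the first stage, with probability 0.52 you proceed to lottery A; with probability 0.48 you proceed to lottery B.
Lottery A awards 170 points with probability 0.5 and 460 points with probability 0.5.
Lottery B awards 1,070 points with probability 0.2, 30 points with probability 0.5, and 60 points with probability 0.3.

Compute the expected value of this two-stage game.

EV(A) = 0.5 × 170 + 0.5 × 460 = 85 + 230 = 315
EV(B) = 0.2 × 1070 + 0.5 × 30 + 0.3 × 60 = 214 + 15 + 18 = 247
Overall = 0.52 × 315 + 0.48 × 247 = 163.8 + 118.56 = 282.36

282.36 points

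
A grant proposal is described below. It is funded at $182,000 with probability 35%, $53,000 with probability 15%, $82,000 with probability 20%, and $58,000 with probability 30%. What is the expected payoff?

EV = 0.35 × 182000 + 0.15 × 53000 + 0.2 × 82000 + 0.3 × 58000 = 63700 + 7950 + 16400 + 17400 = 105450

$105,450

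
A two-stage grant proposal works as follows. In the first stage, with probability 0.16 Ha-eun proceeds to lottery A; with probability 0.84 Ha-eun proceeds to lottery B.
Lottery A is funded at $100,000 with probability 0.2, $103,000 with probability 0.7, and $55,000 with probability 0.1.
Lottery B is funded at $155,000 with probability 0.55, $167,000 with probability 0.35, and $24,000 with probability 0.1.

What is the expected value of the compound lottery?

EV(A) = 0.2 × 100000 + 0.7 × 103000 + 0.1 × 55000 = 20000 + 72100 + 5500 = 97600
EV(B) = 0.55 × 155000 + 0.35 × 167000 + 0.1 × 24000 = 85250 + 58450 + 2400 = 146100
Overall = 0.16 × 97600 + 0.84 × 146100 = 15616 + 122724 = 138340

$138,340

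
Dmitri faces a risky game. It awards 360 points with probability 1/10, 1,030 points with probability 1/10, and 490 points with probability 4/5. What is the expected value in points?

EV = 1/10 × 360 + 1/10 × 1030 + 4/5 × 490 = 36 + 103 + 392 = 531

531 points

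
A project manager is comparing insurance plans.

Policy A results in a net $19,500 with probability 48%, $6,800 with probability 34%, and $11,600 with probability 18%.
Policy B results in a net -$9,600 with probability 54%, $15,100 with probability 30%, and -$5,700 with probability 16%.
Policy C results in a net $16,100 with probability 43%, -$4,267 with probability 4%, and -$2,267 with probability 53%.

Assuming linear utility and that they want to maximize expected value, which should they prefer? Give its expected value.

Policy A ($13,760)

Policy A = 0.48 × 19500 + 0.34 × 6800 + 0.18 × 11600 = 9360 + 2312 + 2088 = 13760
Policy B = 0.54 × (-9600) + 0.3 × 15100 + 0.16 × (-5700) = -5184 + 4530 − 912 = -1566
Policy C = 0.43 × 16100 + 0.04 × (-4267) + 0.53 × (-2267) = 6923 − 170.68 − 1201.51 = 5550.81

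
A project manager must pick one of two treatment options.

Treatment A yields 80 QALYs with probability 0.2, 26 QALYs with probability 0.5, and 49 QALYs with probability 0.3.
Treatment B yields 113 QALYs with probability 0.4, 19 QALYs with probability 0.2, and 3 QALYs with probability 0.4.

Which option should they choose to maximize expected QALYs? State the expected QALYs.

Treatment A = 0.2 × 80 + 0.5 × 26 + 0.3 × 49 = 16 + 13 + 14.7 = 43.7
Treatment B = 0.4 × 113 + 0.2 × 19 + 0.4 × 3 = 45.2 + 3.8 + 1.2 = 50.2

Treatment B (50.2 QALYs)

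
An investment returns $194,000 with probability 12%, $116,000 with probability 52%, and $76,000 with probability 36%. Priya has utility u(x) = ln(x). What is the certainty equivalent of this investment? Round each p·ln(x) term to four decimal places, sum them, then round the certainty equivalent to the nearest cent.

$105,968.80

E[u] = 0.12·ln(194000) + 0.52·ln(116000) + 0.36·ln(76000) = 1.4611 + 6.0639 + 4.0459 = 11.5709
CE = e^11.5709 ≈ 105968.80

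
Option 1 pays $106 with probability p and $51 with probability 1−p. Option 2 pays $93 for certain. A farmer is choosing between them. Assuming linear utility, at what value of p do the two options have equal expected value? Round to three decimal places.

p·106 + (1−p)·51 = 93
55p + 51 = 93
p = (93 − 51) / 55

p = 0.764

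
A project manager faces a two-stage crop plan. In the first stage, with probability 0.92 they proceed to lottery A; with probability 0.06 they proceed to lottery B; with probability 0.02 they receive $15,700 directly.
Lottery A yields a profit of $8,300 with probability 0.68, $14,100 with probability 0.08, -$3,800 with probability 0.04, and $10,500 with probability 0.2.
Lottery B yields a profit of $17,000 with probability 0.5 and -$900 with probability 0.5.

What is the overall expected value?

$8,819.40

EV(A) = 0.68 × 8300 + 0.08 × 14100 + 0.04 × (-3800) + 0.2 × 10500 = 5644 + 1128 − 152 + 2100 = 8720
EV(B) = 0.5 × 17000 + 0.5 × (-900) = 8500 − 450 = 8050
Branch C: 15700 (certain)
Overall = 0.92 × 8720 + 0.06 × 8050 + 0.02 × 15700 = 8022.4 + 483 + 314 = 8819.4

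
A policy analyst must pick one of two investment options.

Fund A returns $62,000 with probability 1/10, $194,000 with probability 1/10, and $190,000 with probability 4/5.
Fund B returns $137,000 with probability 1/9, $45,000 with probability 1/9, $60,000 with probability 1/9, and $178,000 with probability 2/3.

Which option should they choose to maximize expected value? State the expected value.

Fund A ($177,600)

Fund A = 1/10 × 62000 + 1/10 × 194000 + 4/5 × 190000 = 6200 + 19400 + 152000 = 177600
Fund B = 1/9 × 137000 + 1/9 × 45000 + 1/9 × 60000 + 2/3 × 178000 = 15222.2222 + 5000 + 6666.6667 + 118666.6667 = 145555.5556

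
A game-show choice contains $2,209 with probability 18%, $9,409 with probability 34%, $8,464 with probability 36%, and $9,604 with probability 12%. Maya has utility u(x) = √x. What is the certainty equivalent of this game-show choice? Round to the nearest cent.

$7,451.14

E[u] = 0.18·√2209 + 0.34·√9409 + 0.36·√8464 + 0.12·√9604 = 0.18·47 + 0.34·97 + 0.36·92 + 0.12·98 = 86.32
CE = (86.32)² = 7451.1424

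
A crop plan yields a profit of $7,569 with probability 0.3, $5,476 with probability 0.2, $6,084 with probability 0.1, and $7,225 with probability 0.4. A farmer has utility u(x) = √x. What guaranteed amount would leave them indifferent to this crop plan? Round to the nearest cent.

E[u] = 0.3·√7569 + 0.2·√5476 + 0.1·√6084 + 0.4·√7225 = 0.3·87 + 0.2·74 + 0.1·78 + 0.4·85 = 82.7
CE = (82.7)² = 6839.29

$6,839.29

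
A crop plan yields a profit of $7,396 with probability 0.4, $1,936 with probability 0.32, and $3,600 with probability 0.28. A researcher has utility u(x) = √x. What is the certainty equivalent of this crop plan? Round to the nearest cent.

$4,261.48

E[u] = 0.4·√7396 + 0.32·√1936 + 0.28·√3600 = 0.4·86 + 0.32·44 + 0.28·60 = 65.28
CE = (65.28)² = 4261.4784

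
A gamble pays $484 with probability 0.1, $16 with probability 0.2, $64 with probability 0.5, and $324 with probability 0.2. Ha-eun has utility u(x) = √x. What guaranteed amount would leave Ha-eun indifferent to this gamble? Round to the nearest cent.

E[u] = 0.1·√484 + 0.2·√16 + 0.5·√64 + 0.2·√324 = 0.1·22 + 0.2·4 + 0.5·8 + 0.2·18 = 10.6
CE = (10.6)² = 112.36

$112.36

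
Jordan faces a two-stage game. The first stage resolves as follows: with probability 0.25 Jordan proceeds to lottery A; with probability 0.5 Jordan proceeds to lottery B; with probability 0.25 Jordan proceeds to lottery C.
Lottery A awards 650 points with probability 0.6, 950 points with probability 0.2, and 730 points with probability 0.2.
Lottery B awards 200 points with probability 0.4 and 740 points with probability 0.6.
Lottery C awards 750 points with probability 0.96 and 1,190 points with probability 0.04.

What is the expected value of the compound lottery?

EV(A) = 0.6 × 650 + 0.2 × 950 + 0.2 × 730 = 390 + 190 + 146 = 726
EV(B) = 0.4 × 200 + 0.6 × 740 = 80 + 444 = 524
EV(C) = 0.96 × 750 + 0.04 × 1190 = 720 + 47.6 = 767.6
Overall = 0.25 × 726 + 0.5 × 524 + 0.25 × 767.6 = 181.5 + 262 + 191.9 = 635.4

635.4 points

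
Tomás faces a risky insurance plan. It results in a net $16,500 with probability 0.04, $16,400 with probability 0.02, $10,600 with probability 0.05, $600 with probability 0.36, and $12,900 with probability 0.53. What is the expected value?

$8,571

EV = 0.04 × 16500 + 0.02 × 16400 + 0.05 × 10600 + 0.36 × 600 + 0.53 × 12900 = 660 + 328 + 530 + 216 + 6837 = 8571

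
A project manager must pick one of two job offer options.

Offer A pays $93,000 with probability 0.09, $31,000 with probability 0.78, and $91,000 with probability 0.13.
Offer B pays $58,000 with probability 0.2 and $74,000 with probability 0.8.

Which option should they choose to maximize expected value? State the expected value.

Offer B ($70,800)

Offer A = 0.09 × 93000 + 0.78 × 31000 + 0.13 × 91000 = 8370 + 24180 + 11830 = 44380
Offer B = 0.2 × 58000 + 0.8 × 74000 = 11600 + 59200 = 70800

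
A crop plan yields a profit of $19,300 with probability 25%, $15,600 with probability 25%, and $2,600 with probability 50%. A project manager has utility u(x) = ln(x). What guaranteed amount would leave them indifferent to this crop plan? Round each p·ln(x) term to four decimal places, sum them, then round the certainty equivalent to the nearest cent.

$6,717.02

E[u] = 0.25·ln(19300) + 0.25·ln(15600) + 0.5·ln(2600) = 2.4670 + 2.4138 + 3.9316 = 8.8124
CE = e^8.8124 ≈ 6717.02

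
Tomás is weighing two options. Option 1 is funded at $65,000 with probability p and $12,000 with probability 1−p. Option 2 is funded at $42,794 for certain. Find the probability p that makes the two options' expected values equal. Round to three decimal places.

p·65000 + (1−p)·12000 = 42794
53000p + 12000 = 42794
p = (42794 − 12000) / 53000

p = 0.581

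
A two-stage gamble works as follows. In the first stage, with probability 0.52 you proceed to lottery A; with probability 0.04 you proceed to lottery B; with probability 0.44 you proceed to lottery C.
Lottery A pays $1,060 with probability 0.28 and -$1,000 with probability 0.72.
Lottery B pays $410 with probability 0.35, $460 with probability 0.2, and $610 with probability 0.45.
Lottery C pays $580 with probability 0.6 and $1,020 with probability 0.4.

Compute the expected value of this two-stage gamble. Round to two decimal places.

$132.98

EV(A) = 0.28 × 1060 + 0.72 × (-1000) = 296.8 − 720 = -423.2
EV(B) = 0.35 × 410 + 0.2 × 460 + 0.45 × 610 = 143.5 + 92 + 274.5 = 510
EV(C) = 0.6 × 580 + 0.4 × 1020 = 348 + 408 = 756
Overall = 0.52 × (-423.2) + 0.04 × 510 + 0.44 × 756 = -220.064 + 20.4 + 332.64 = 132.976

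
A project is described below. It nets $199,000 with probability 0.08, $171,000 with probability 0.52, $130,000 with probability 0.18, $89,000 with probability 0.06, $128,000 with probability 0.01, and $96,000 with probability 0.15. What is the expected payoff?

$149,260

EV = 0.08 × 199000 + 0.52 × 171000 + 0.18 × 130000 + 0.06 × 89000 + 0.01 × 128000 + 0.15 × 96000 = 15920 + 88920 + 23400 + 5340 + 1280 + 14400 = 149260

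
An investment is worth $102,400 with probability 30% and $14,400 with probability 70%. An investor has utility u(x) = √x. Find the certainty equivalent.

E[u] = 0.3·√102400 + 0.7·√14400 = 0.3·320 + 0.7·120 = 180
CE = (180)² = 32400

$32,400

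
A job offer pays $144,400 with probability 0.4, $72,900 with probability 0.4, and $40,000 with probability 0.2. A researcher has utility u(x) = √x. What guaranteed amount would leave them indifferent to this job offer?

$90,000

E[u] = 0.4·√144400 + 0.4·√72900 + 0.2·√40000 = 0.4·380 + 0.4·270 + 0.2·200 = 300
CE = (300)² = 90000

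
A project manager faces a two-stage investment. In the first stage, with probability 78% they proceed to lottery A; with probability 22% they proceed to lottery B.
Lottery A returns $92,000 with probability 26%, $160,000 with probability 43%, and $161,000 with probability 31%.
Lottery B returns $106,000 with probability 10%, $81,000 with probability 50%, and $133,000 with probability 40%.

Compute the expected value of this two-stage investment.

$134,197.40

EV(A) = 0.26 × 92000 + 0.43 × 160000 + 0.31 × 161000 = 23920 + 68800 + 49910 = 142630
EV(B) = 0.1 × 106000 + 0.5 × 81000 + 0.4 × 133000 = 10600 + 40500 + 53200 = 104300
Overall = 0.78 × 142630 + 0.22 × 104300 = 111251.4 + 22946 = 134197.4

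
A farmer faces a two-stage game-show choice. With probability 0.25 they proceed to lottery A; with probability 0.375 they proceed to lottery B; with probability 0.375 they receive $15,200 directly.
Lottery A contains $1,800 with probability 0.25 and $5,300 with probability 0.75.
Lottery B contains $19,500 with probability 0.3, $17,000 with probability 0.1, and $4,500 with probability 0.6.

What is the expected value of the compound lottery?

$10,650

EV(A) = 0.25 × 1800 + 0.75 × 5300 = 450 + 3975 = 4425
EV(B) = 0.3 × 19500 + 0.1 × 17000 + 0.6 × 4500 = 5850 + 1700 + 2700 = 10250
Branch C: 15200 (certain)
Overall = 0.25 × 4425 + 0.375 × 10250 + 0.375 × 15200 = 1106.25 + 3843.75 + 5700 = 10650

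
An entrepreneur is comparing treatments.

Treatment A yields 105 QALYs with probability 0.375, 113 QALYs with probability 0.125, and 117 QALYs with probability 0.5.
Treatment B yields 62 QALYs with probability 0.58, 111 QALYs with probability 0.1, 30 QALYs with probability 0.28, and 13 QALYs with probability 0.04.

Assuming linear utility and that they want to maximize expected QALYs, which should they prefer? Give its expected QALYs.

Treatment A (112 QALYs)

Treatment A = 0.375 × 105 + 0.125 × 113 + 0.5 × 117 = 39.375 + 14.125 + 58.5 = 112
Treatment B = 0.58 × 62 + 0.1 × 111 + 0.28 × 30 + 0.04 × 13 = 35.96 + 11.1 + 8.4 + 0.52 = 55.98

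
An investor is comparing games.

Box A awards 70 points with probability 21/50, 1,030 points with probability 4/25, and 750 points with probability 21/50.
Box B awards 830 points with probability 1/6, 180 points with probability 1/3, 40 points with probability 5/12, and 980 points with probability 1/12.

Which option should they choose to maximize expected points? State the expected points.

Box A (509.2 points)

Box A = 21/50 × 70 + 4/25 × 1030 + 21/50 × 750 = 29.4 + 164.8 + 315 = 509.2
Box B = 1/6 × 830 + 1/3 × 180 + 5/12 × 40 + 1/12 × 980 = 138.3333 + 60 + 16.6667 + 81.6667 = 296.6667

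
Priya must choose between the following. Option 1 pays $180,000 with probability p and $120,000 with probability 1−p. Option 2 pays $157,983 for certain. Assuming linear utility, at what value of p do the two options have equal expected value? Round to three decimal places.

p = 0.633

p·180000 + (1−p)·120000 = 157983
60000p + 120000 = 157983
p = (157983 − 120000) / 60000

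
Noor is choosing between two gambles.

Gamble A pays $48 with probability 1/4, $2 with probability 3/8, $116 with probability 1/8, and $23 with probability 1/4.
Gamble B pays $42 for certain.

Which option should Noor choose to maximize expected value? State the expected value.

Gamble B ($42)

Gamble A = 1/4 × 48 + 3/8 × 2 + 1/8 × 116 + 1/4 × 23 = 12 + 0.75 + 14.5 + 5.75 = 33
Gamble B: 42 (certain)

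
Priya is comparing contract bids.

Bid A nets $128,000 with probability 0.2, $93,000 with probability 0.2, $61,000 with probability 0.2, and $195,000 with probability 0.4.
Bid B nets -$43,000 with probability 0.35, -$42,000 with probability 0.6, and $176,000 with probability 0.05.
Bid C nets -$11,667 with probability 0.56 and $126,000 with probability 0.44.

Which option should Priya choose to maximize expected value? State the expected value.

Bid A ($134,400)

Bid A = 0.2 × 128000 + 0.2 × 93000 + 0.2 × 61000 + 0.4 × 195000 = 25600 + 18600 + 12200 + 78000 = 134400
Bid B = 0.35 × (-43000) + 0.6 × (-42000) + 0.05 × 176000 = -15050 − 25200 + 8800 = -31450
Bid C = 0.56 × (-11667) + 0.44 × 126000 = -6533.52 + 55440 = 48906.48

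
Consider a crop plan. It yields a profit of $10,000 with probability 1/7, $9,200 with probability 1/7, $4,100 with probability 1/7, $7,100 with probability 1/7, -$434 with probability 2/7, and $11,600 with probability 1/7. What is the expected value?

EV = 1/7 × 10000 + 1/7 × 9200 + 1/7 × 4100 + 1/7 × 7100 + 2/7 × (-434) + 1/7 × 11600 = 1428.5714 + 1314.2857 + 585.7143 + 1014.2857 − 124 + 1657.1429 = 5876

$5,876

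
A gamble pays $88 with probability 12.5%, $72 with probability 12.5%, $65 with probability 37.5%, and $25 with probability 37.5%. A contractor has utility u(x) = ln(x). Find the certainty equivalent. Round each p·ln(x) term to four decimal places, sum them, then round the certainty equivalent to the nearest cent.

$47.79

E[u] = 0.125·ln(88) + 0.125·ln(72) + 0.375·ln(65) + 0.375·ln(25) = 0.5597 + 0.5346 + 1.5654 + 1.2071 = 3.8668
CE = e^3.8668 ≈ 47.79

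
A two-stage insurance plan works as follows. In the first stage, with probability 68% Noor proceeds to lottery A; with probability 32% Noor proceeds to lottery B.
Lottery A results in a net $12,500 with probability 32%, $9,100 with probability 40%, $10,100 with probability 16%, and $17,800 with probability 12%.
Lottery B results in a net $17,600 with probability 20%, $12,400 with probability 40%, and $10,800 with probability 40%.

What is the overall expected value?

$11,842.56

EV(A) = 0.32 × 12500 + 0.4 × 9100 + 0.16 × 10100 + 0.12 × 17800 = 4000 + 3640 + 1616 + 2136 = 11392
EV(B) = 0.2 × 17600 + 0.4 × 12400 + 0.4 × 10800 = 3520 + 4960 + 4320 = 12800
Overall = 0.68 × 11392 + 0.32 × 12800 = 7746.56 + 4096 = 11842.56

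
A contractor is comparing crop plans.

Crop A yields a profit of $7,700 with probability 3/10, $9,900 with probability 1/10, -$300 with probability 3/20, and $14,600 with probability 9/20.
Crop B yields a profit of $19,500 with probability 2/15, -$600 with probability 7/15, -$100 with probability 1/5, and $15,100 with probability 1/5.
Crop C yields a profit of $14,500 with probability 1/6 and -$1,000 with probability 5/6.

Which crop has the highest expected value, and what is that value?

Crop A ($9,825)

Crop A = 3/10 × 7700 + 1/10 × 9900 + 3/20 × (-300) + 9/20 × 14600 = 2310 + 990 − 45 + 6570 = 9825
Crop B = 2/15 × 19500 + 7/15 × (-600) + 1/5 × (-100) + 1/5 × 15100 = 2600 − 280 − 20 + 3020 = 5320
Crop C = 1/6 × 14500 + 5/6 × (-1000) = 2416.6667 − 833.3333 = 1583.3333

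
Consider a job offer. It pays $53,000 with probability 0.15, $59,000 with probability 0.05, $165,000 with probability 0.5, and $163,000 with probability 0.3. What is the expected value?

EV = 0.15 × 53000 + 0.05 × 59000 + 0.5 × 165000 + 0.3 × 163000 = 7950 + 2950 + 82500 + 48900 = 142300

$142,300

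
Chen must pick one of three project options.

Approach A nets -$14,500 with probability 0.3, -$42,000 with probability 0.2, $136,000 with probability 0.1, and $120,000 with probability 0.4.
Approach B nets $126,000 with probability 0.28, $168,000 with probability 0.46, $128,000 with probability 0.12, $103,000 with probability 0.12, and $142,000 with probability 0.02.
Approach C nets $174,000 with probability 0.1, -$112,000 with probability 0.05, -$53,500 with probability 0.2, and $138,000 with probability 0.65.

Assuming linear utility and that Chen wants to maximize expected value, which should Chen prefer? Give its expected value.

Approach B ($143,120)

Approach A = 0.3 × (-14500) + 0.2 × (-42000) + 0.1 × 136000 + 0.4 × 120000 = -4350 − 8400 + 13600 + 48000 = 48850
Approach B = 0.28 × 126000 + 0.46 × 168000 + 0.12 × 128000 + 0.12 × 103000 + 0.02 × 142000 = 35280 + 77280 + 15360 + 12360 + 2840 = 143120
Approach C = 0.1 × 174000 + 0.05 × (-112000) + 0.2 × (-53500) + 0.65 × 138000 = 17400 − 5600 − 10700 + 89700 = 90800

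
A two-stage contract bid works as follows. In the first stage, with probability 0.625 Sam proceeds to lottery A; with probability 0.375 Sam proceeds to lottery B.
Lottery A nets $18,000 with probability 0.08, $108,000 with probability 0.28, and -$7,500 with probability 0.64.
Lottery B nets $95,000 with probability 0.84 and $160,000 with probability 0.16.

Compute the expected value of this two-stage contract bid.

EV(A) = 0.08 × 18000 + 0.28 × 108000 + 0.64 × (-7500) = 1440 + 30240 − 4800 = 26880
EV(B) = 0.84 × 95000 + 0.16 × 160000 = 79800 + 25600 = 105400
Overall = 0.625 × 26880 + 0.375 × 105400 = 16800 + 39525 = 56325

$56,325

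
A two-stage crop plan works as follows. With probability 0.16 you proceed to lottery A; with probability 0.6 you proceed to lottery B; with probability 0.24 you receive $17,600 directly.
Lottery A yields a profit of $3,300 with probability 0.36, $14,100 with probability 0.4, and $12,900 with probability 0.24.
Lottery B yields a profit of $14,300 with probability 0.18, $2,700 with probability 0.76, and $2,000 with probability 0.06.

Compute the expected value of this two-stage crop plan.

EV(A) = 0.36 × 3300 + 0.4 × 14100 + 0.24 × 12900 = 1188 + 5640 + 3096 = 9924
EV(B) = 0.18 × 14300 + 0.76 × 2700 + 0.06 × 2000 = 2574 + 2052 + 120 = 4746
Branch C: 17600 (certain)
Overall = 0.16 × 9924 + 0.6 × 4746 + 0.24 × 17600 = 1587.84 + 2847.6 + 4224 = 8659.44

$8,659.44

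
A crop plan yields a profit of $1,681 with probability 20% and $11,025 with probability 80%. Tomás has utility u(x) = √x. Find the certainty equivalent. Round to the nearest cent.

E[u] = 0.2·√1681 + 0.8·√11025 = 0.2·41 + 0.8·105 = 92.2
CE = (92.2)² = 8500.84

$8,500.84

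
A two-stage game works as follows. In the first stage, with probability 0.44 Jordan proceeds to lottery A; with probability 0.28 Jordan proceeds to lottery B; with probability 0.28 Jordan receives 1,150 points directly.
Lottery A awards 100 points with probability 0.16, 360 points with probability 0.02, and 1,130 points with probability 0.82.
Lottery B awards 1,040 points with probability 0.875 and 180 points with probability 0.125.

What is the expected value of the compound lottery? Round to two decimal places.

1001.01 points

EV(A) = 0.16 × 100 + 0.02 × 360 + 0.82 × 1130 = 16 + 7.2 + 926.6 = 949.8
EV(B) = 0.875 × 1040 + 0.125 × 180 = 910 + 22.5 = 932.5
Branch C: 1150 (certain)
Overall = 0.44 × 949.8 + 0.28 × 932.5 + 0.28 × 1150 = 417.912 + 261.1 + 322 = 1001.012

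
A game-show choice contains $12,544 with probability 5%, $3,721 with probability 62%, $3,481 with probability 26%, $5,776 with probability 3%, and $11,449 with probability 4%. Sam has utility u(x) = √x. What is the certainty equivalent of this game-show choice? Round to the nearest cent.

E[u] = 0.05·√12544 + 0.62·√3721 + 0.26·√3481 + 0.03·√5776 + 0.04·√11449 = 0.05·112 + 0.62·61 + 0.26·59 + 0.03·76 + 0.04·107 = 65.32
CE = (65.32)² = 4266.7024

$4,266.70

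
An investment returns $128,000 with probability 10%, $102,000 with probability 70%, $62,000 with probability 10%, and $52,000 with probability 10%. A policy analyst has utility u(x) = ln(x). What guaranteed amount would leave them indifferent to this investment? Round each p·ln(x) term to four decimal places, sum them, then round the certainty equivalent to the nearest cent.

$92,809.10

E[u] = 0.1·ln(128000) + 0.7·ln(102000) + 0.1·ln(62000) + 0.1·ln(52000) = 1.1760 + 8.0729 + 1.1035 + 1.0859 = 11.4383
CE = e^11.4383 ≈ 92809.10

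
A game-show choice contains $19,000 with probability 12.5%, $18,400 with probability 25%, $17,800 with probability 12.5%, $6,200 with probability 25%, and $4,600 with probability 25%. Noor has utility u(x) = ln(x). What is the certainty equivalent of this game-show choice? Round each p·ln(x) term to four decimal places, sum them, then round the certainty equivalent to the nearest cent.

$9,911.99

E[u] = 0.125·ln(19000) + 0.25·ln(18400) + 0.125·ln(17800) + 0.25·ln(6200) + 0.25·ln(4600) = 1.2315 + 2.4550 + 1.2234 + 2.1831 + 2.1085 = 9.2015
CE = e^9.2015 ≈ 9911.99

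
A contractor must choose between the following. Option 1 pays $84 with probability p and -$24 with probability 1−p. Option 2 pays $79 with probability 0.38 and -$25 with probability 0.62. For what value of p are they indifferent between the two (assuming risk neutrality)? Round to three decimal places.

p = 0.357

EV(Option 2) = 0.38 × 79 + 0.62 × (-25) = 30.02 − 15.5 = 14.52
p·84 + (1−p)·(-24) = 14.52
108p − 24 = 14.52
p = (14.52 + 24) / 108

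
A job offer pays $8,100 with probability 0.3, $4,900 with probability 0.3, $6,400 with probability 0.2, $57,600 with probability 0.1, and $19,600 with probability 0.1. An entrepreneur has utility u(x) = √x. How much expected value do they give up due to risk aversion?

E[u] = 0.3·√8100 + 0.3·√4900 + 0.2·√6400 + 0.1·√57600 + 0.1·√19600 = 0.3·90 + 0.3·70 + 0.2·80 + 0.1·240 + 0.1·140 = 102
CE = (102)² = 10404
Risk premium = EV − CE = 12900 − 10404 = 2496

$2,496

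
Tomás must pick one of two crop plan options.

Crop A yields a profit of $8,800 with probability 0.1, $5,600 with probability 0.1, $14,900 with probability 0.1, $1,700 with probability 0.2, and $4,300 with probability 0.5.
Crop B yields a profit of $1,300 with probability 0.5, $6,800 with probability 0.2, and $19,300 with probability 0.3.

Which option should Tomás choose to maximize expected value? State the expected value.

Crop B ($7,800)

Crop A = 0.1 × 8800 + 0.1 × 5600 + 0.1 × 14900 + 0.2 × 1700 + 0.5 × 4300 = 880 + 560 + 1490 + 340 + 2150 = 5420
Crop B = 0.5 × 1300 + 0.2 × 6800 + 0.3 × 19300 = 650 + 1360 + 5790 = 7800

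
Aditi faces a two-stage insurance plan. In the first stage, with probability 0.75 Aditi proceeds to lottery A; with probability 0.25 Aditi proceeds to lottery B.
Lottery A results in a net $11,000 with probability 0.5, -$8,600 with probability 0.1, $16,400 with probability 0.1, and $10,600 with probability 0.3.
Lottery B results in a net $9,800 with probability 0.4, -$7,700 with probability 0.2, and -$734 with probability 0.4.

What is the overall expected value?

$7,616.60

EV(A) = 0.5 × 11000 + 0.1 × (-8600) + 0.1 × 16400 + 0.3 × 10600 = 5500 − 860 + 1640 + 3180 = 9460
EV(B) = 0.4 × 9800 + 0.2 × (-7700) + 0.4 × (-734) = 3920 − 1540 − 293.6 = 2086.4
Overall = 0.75 × 9460 + 0.25 × 2086.4 = 7095 + 521.6 = 7616.6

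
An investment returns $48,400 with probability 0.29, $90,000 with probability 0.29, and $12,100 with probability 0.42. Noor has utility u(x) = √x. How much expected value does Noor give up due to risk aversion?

$6,409

E[u] = 0.29·√48400 + 0.29·√90000 + 0.42·√12100 = 0.29·220 + 0.29·300 + 0.42·110 = 197
CE = (197)² = 38809
Risk premium = EV − CE = 45218 − 38809 = 6409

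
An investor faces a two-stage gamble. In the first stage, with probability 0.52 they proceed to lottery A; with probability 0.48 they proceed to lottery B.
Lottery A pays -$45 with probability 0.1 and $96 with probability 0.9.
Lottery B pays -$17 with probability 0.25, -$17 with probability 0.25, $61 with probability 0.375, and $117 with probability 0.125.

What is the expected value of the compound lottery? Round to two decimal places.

$56.51

EV(A) = 0.1 × (-45) + 0.9 × 96 = -4.5 + 86.4 = 81.9
EV(B) = 0.25 × (-17) + 0.25 × (-17) + 0.375 × 61 + 0.125 × 117 = -4.25 − 4.25 + 22.875 + 14.625 = 29
Overall = 0.52 × 81.9 + 0.48 × 29 = 42.588 + 13.92 = 56.508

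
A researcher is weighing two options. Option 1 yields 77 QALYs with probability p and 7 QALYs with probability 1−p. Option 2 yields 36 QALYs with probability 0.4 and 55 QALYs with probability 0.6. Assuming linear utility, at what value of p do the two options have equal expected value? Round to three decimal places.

EV(Option 2) = 0.4 × 36 + 0.6 × 55 = 14.4 + 33 = 47.4
p·77 + (1−p)·7 = 47.4
70p + 7 = 47.4
p = (47.4 − 7) / 70

p = 0.577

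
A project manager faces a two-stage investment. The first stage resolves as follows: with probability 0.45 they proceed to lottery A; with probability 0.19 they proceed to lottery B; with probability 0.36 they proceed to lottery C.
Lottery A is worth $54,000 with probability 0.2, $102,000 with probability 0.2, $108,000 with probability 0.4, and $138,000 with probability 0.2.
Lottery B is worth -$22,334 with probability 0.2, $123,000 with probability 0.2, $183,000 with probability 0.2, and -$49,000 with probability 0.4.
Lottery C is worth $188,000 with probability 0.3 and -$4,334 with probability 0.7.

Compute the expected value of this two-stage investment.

$72,167.14

EV(A) = 0.2 × 54000 + 0.2 × 102000 + 0.4 × 108000 + 0.2 × 138000 = 10800 + 20400 + 43200 + 27600 = 102000
EV(B) = 0.2 × (-22334) + 0.2 × 123000 + 0.2 × 183000 + 0.4 × (-49000) = -4466.8 + 24600 + 36600 − 19600 = 37133.2
EV(C) = 0.3 × 188000 + 0.7 × (-4334) = 56400 − 3033.8 = 53366.2
Overall = 0.45 × 102000 + 0.19 × 37133.2 + 0.36 × 53366.2 = 45900 + 7055.308 + 19211.832 = 72167.14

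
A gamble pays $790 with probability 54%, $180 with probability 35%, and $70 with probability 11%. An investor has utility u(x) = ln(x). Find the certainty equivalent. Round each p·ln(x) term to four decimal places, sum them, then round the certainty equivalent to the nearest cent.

E[u] = 0.54·ln(790) + 0.35·ln(180) + 0.11·ln(70) = 3.6029 + 1.8175 + 0.4673 = 5.8877
CE = e^5.8877 ≈ 360.58

$360.58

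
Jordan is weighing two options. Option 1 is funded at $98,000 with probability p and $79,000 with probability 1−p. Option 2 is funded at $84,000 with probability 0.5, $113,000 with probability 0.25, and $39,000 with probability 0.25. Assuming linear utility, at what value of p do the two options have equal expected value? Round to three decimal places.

p = 0.053

EV(Option 2) = 0.5 × 84000 + 0.25 × 113000 + 0.25 × 39000 = 42000 + 28250 + 9750 = 80000
p·98000 + (1−p)·79000 = 80000
19000p + 79000 = 80000
p = (80000 − 79000) / 19000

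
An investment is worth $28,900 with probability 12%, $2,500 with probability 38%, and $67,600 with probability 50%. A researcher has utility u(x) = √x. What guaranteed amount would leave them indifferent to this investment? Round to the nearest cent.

E[u] = 0.12·√28900 + 0.38·√2500 + 0.5·√67600 = 0.12·170 + 0.38·50 + 0.5·260 = 169.4
CE = (169.4)² = 28696.36

$28,696.36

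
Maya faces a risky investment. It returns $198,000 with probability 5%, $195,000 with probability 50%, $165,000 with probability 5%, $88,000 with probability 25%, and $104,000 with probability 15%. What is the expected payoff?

$153,250

EV = 0.05 × 198000 + 0.5 × 195000 + 0.05 × 165000 + 0.25 × 88000 + 0.15 × 104000 = 9900 + 97500 + 8250 + 22000 + 15600 = 153250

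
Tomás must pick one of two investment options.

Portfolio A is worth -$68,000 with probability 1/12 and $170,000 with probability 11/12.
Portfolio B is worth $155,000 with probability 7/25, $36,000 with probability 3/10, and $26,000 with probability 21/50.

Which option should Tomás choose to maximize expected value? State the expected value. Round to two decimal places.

Portfolio A ($150,166.67)

Portfolio A = 1/12 × (-68000) + 11/12 × 170000 = -5666.6667 + 155833.3333 = 150166.6667
Portfolio B = 7/25 × 155000 + 3/10 × 36000 + 21/50 × 26000 = 43400 + 10800 + 10920 = 65120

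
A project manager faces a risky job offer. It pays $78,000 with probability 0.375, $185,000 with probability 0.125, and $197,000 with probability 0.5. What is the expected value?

$150,875

EV = 0.375 × 78000 + 0.125 × 185000 + 0.5 × 197000 = 29250 + 23125 + 98500 = 150875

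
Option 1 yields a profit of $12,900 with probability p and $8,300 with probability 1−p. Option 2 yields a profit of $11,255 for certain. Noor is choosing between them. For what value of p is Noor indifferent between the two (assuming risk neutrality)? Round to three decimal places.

p·12900 + (1−p)·8300 = 11255
4600p + 8300 = 11255
p = (11255 − 8300) / 4600

p = 0.642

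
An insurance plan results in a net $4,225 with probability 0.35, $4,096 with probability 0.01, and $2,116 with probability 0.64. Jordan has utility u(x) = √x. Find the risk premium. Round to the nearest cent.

$82.94

E[u] = 0.35·√4225 + 0.01·√4096 + 0.64·√2116 = 0.35·65 + 0.01·64 + 0.64·46 = 52.83
CE = (52.83)² = 2791.0089
Risk premium = EV − CE = 2873.95 − 2791.0089 = 82.9411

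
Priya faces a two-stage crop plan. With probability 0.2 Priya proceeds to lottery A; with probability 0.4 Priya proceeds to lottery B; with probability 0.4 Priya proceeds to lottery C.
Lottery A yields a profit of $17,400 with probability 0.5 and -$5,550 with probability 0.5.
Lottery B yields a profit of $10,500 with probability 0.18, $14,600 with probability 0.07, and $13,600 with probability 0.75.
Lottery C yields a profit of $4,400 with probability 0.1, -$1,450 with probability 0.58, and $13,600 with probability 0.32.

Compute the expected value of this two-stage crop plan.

$8,010.20

EV(A) = 0.5 × 17400 + 0.5 × (-5550) = 8700 − 2775 = 5925
EV(B) = 0.18 × 10500 + 0.07 × 14600 + 0.75 × 13600 = 1890 + 1022 + 10200 = 13112
EV(C) = 0.1 × 4400 + 0.58 × (-1450) + 0.32 × 13600 = 440 − 841 + 4352 = 3951
Overall = 0.2 × 5925 + 0.4 × 13112 + 0.4 × 3951 = 1185 + 5244.8 + 1580.4 = 8010.2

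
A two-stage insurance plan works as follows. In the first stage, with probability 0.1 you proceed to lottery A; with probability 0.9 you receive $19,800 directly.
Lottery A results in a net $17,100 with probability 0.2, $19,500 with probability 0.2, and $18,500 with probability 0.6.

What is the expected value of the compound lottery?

EV(A) = 0.2 × 17100 + 0.2 × 19500 + 0.6 × 18500 = 3420 + 3900 + 11100 = 18420
Branch B: 19800 (certain)
Overall = 0.1 × 18420 + 0.9 × 19800 = 1842 + 17820 = 19662

$19,662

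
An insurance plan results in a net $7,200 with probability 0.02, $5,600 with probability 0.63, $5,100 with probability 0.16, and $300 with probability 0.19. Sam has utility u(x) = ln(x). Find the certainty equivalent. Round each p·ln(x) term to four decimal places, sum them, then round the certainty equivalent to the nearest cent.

$3,179.25

E[u] = 0.02·ln(7200) + 0.63·ln(5600) + 0.16·ln(5100) + 0.19·ln(300) = 0.1776 + 5.4372 + 1.3659 + 1.0837 = 8.0644
CE = e^8.0644 ≈ 3179.25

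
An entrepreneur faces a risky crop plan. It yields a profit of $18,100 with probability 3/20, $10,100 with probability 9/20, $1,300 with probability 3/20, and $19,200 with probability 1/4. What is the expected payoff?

EV = 3/20 × 18100 + 9/20 × 10100 + 3/20 × 1300 + 1/4 × 19200 = 2715 + 4545 + 195 + 4800 = 12255

$12,255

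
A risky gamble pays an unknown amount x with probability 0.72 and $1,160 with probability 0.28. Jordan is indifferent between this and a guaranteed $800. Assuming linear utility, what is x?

x = $660

0.72·x + 0.28·1160 = 800
0.72·x = 800 − 324.8 = 475.2
x = 475.2 / 0.72 = 660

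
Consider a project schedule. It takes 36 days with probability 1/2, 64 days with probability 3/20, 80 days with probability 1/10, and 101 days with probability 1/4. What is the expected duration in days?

EV = 1/2 × 36 + 3/20 × 64 + 1/10 × 80 + 1/4 × 101 = 18 + 9.6 + 8 + 25.25 = 60.85

60.85 days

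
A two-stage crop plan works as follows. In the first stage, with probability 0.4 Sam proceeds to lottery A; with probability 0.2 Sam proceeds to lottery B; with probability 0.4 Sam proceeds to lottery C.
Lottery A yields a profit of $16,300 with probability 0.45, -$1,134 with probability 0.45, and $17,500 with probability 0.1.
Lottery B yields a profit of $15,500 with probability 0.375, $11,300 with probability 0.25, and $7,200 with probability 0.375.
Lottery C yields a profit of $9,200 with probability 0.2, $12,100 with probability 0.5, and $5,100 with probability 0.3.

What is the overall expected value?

EV(A) = 0.45 × 16300 + 0.45 × (-1134) + 0.1 × 17500 = 7335 − 510.3 + 1750 = 8574.7
EV(B) = 0.375 × 15500 + 0.25 × 11300 + 0.375 × 7200 = 5812.5 + 2825 + 2700 = 11337.5
EV(C) = 0.2 × 9200 + 0.5 × 12100 + 0.3 × 5100 = 1840 + 6050 + 1530 = 9420
Overall = 0.4 × 8574.7 + 0.2 × 11337.5 + 0.4 × 9420 = 3429.88 + 2267.5 + 3768 = 9465.38

$9,465.38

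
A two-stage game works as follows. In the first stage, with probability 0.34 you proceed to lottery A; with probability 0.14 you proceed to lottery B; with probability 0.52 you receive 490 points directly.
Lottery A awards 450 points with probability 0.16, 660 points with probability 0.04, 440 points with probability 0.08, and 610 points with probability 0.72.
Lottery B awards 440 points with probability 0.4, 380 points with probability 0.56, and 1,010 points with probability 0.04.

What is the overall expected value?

EV(A) = 0.16 × 450 + 0.04 × 660 + 0.08 × 440 + 0.72 × 610 = 72 + 26.4 + 35.2 + 439.2 = 572.8
EV(B) = 0.4 × 440 + 0.56 × 380 + 0.04 × 1010 = 176 + 212.8 + 40.4 = 429.2
Branch C: 490 (certain)
Overall = 0.34 × 572.8 + 0.14 × 429.2 + 0.52 × 490 = 194.752 + 60.088 + 254.8 = 509.64

509.64 points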